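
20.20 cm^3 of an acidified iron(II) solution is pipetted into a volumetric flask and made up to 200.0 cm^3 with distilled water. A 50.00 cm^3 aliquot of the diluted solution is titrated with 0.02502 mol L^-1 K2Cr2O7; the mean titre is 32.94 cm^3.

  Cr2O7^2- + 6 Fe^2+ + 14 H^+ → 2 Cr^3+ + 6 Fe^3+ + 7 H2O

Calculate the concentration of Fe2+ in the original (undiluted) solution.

0.9792 mol/L

n(K2Cr2O7) = 0.03294 × 0.02502 = 8.242 × 10^-4 mol
From the 6:1 ratio, n(Fe2+) in the aliquot = 6/1 × 8.242 × 10^-4 = 4.945 × 10^-3 mol
[Fe2+]_dilute = 4.945 × 10^-3 / 0.05000 = 0.09890 mol/L
Dilution factor = 200.0 / 20.20 = 9.901
[Fe2+]_stock = 0.09890 × 9.901 = 0.9792 mol/L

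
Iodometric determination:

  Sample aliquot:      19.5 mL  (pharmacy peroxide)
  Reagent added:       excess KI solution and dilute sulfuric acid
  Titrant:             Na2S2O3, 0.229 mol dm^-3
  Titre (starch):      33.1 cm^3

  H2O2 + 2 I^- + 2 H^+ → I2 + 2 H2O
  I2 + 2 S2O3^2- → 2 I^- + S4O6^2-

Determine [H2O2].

n(S2O3^2-) = 0.0331 × 0.229 = 7.58 × 10^-3 mol
n(I2) = n(S2O3^2-)/2 = 3.79 × 10^-3 mol
n(H2O2) in the aliquot = 3.79 × 10^-3 mol (1:1 ratio)
[H2O2] = 3.79 × 10^-3 / 0.0195 = 0.194 mol/L

0.194 mol/L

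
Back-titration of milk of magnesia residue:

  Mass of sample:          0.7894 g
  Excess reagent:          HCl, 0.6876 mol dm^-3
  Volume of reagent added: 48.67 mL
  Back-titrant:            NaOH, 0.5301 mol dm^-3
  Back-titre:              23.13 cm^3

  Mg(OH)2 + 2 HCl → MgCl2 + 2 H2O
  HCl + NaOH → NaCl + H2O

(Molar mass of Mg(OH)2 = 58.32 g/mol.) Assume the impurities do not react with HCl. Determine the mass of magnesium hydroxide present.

n(HCl) added = 0.04867 × 0.6876 = 0.03347 mol
n(NaOH) used in back-titration = 0.02313 × 0.5301 = 0.01226 mol
n(HCl) left over = 0.01226 mol (1:1 ratio)
n(HCl) consumed by analyte = 0.03347 − 0.01226 = 0.02120 mol
From the 1:2 ratio, n(Mg(OH)2) = 1/2 × 0.02120 = 0.01060 mol
mass of Mg(OH)2 = 0.01060 × 58.32 = 0.6183 g

0.6183 g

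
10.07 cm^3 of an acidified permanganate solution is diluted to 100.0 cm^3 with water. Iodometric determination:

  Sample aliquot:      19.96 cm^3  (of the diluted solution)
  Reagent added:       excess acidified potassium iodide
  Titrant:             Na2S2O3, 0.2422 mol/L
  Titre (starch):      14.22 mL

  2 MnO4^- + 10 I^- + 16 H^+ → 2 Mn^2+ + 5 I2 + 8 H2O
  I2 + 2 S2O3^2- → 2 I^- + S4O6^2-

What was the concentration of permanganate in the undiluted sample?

n(S2O3^2-) = 0.01422 × 0.2422 = 3.444 × 10^-3 mol
n(I2) = n(S2O3^2-)/2 = 1.722 × 10^-3 mol
From the 2:5 ratio, n(MnO4^-) in the aliquot = 2/5 × 1.722 × 10^-3 = 6.888 × 10^-4 mol
[MnO4^-]_dilute = 6.888 × 10^-4 / 0.01996 = 0.03451 mol/L
[MnO4^-]_original = 0.03451 × 100.0/10.07 = 0.3427 mol/L

0.3427 mol/L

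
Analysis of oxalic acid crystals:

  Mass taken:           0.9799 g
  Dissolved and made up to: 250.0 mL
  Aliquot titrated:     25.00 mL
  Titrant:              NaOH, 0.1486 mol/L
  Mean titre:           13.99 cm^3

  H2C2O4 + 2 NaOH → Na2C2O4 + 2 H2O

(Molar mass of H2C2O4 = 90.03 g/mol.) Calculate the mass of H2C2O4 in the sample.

n(NaOH) per titration = 0.01399 × 0.1486 = 2.079 × 10^-3 mol
From the 1:2 ratio, n(H2C2O4) in each aliquot = 1/2 × 2.079 × 10^-3 = 1.039 × 10^-3 mol
n(H2C2O4) in the whole flask = 1.039 × 10^-3 × 250.0/25.00 = 0.01039 mol
mass of H2C2O4 = 0.01039 × 90.03 = 0.9358 g

0.9358 g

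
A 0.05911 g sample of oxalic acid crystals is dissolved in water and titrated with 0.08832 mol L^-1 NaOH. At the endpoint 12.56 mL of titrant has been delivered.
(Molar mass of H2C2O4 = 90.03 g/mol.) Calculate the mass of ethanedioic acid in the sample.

H2C2O4 + 2 NaOH → Na2C2O4 + 2 H2O
n(NaOH) = 0.01256 L × 0.08832 mol/L = 1.109 × 10^-3 mol
From the 1:2 ratio, n(H2C2O4) = 1/2 × 1.109 × 10^-3 = 5.546 × 10^-4 mol
mass of H2C2O4 = 5.546 × 10^-4 × 90.03 g/mol = 0.04994 g

0.04994 g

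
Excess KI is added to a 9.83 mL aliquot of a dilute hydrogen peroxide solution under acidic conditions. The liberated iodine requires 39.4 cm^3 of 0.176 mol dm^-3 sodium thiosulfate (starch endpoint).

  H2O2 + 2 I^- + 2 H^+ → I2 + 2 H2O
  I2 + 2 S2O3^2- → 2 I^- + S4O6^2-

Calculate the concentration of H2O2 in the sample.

0.353 mol/L

n(S2O3^2-) = 0.0394 × 0.176 = 6.93 × 10^-3 mol
n(I2) = n(S2O3^2-)/2 = 3.47 × 10^-3 mol
n(H2O2) in the aliquot = 3.47 × 10^-3 mol (1:1 ratio)
[H2O2] = 3.47 × 10^-3 / 0.00983 = 0.353 mol/L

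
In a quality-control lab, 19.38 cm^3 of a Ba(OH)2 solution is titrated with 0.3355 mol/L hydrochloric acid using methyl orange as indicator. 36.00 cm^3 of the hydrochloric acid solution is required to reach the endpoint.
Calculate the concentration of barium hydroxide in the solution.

Ba(OH)2 + 2 HCl → BaCl2 + 2 H2O
n(HCl) = 0.03600 L × 0.3355 mol/L = 0.01208 mol
From the 1:2 mole ratio, n(Ba(OH)2) = 1/2 × 0.01208 = 6.039 × 10^-3 mol
[Ba(OH)2] = 6.039 × 10^-3 mol / 0.01938 L = 0.3116 mol/L

0.3116 mol/L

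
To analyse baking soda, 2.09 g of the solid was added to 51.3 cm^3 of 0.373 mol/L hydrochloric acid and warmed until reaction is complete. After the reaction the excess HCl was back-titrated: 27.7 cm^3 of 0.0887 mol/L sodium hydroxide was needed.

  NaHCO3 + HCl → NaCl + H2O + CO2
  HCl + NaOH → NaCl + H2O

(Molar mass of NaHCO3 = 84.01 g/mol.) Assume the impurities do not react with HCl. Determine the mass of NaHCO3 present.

1.40 g

n(HCl) added = 0.0513 × 0.373 = 0.0191 mol
n(NaOH) used in back-titration = 0.0277 × 0.0887 = 2.46 × 10^-3 mol
n(HCl) left over = 2.46 × 10^-3 mol (1:1 ratio)
n(HCl) consumed by analyte = 0.0191 − 2.46 × 10^-3 = 0.0167 mol
n(NaHCO3) = 0.0167 mol (1:1 ratio)
mass of NaHCO3 = 0.0167 × 84.01 = 1.40 g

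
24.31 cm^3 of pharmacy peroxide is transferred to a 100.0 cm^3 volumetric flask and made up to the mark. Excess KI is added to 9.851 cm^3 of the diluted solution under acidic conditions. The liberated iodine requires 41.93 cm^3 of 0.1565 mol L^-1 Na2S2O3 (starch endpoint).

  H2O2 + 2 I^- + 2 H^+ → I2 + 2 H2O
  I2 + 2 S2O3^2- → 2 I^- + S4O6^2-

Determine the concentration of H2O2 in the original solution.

1.370 mol/L

n(S2O3^2-) = 0.04193 × 0.1565 = 6.562 × 10^-3 mol
n(I2) = n(S2O3^2-)/2 = 3.281 × 10^-3 mol
n(H2O2) in the aliquot = 3.281 × 10^-3 mol (1:1 ratio)
[H2O2]_dilute = 3.281 × 10^-3 / 0.009851 = 0.3331 mol/L
[H2O2]_original = 0.3331 × 100.0/24.31 = 1.370 mol/L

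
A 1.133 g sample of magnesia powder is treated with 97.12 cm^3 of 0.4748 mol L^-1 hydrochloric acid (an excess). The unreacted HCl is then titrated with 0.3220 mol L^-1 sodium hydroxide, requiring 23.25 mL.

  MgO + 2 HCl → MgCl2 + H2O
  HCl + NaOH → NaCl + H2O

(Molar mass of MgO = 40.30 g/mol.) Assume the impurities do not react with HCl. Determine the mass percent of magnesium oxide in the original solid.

68.70 %

n(HCl) added = 0.09712 × 0.4748 = 0.04611 mol
n(NaOH) used in back-titration = 0.02325 × 0.3220 = 7.487 × 10^-3 mol
n(HCl) left over = 7.487 × 10^-3 mol (1:1 ratio)
n(HCl) consumed by analyte = 0.04611 − 7.487 × 10^-3 = 0.03863 mol
From the 1:2 ratio, n(MgO) = 1/2 × 0.03863 = 0.01931 mol
mass of MgO = 0.01931 × 40.30 = 0.7783 g
% MgO = 0.7783 / 1.133 × 100 = 68.70 %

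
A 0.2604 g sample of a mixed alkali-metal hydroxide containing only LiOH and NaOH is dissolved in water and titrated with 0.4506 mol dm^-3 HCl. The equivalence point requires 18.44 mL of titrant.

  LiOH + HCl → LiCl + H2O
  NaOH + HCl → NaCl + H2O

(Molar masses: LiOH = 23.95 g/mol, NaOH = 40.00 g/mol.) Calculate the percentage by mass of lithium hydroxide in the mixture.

41.24 %

n(HCl) = 0.01844 × 0.4506 = 8.309 × 10^-3 mol
Let x = n(LiOH), y = n(NaOH).
Titrant: 1x + 1y = 8.309 × 10^-3;  mass: 23.95x + 40.00y = 0.2604
Solving, x = 4.484 × 10^-3 mol, y = 3.825 × 10^-3 mol
mass of LiOH = 4.484 × 10^-3 × 23.95 = 0.1074 g
% LiOH = 0.1074 / 0.2604 × 100 = 41.24 %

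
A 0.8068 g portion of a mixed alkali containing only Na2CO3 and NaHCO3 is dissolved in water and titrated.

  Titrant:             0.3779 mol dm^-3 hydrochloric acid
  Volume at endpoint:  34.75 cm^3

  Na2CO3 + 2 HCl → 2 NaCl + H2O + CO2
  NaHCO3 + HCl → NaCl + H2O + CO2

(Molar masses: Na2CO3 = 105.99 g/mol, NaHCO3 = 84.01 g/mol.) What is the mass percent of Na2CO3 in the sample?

n(HCl) = 0.03475 × 0.3779 = 0.01313 mol
Let x = n(Na2CO3), y = n(NaHCO3).
Titrant: 2x + 1y = 0.01313;  mass: 105.99x + 84.01y = 0.8068
Solving, x = 4.779 × 10^-3 mol, y = 3.575 × 10^-3 mol
mass of Na2CO3 = 4.779 × 10^-3 × 105.99 = 0.5065 g
% Na2CO3 = 0.5065 / 0.8068 × 100 = 62.78 %

62.78 %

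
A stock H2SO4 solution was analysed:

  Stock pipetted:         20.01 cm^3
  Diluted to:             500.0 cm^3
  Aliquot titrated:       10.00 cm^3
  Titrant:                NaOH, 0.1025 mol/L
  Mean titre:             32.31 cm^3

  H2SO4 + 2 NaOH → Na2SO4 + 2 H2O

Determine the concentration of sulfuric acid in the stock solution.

4.138 mol/L

n(NaOH) = 0.03231 × 0.1025 = 3.312 × 10^-3 mol
From the 1:2 ratio, n(H2SO4) in the aliquot = 1/2 × 3.312 × 10^-3 = 1.656 × 10^-3 mol
[H2SO4]_dilute = 1.656 × 10^-3 / 0.01000 = 0.1656 mol/L
Dilution factor = 500.0 / 20.01 = 24.99
[H2SO4]_stock = 0.1656 × 24.99 = 4.138 mol/L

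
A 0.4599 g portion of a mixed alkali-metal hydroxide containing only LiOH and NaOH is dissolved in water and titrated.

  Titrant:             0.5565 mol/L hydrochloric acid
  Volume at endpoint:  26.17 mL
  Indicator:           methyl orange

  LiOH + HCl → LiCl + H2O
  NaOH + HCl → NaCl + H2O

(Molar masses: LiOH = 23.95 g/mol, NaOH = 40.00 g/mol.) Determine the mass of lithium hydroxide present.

0.1830 g

n(HCl) = 0.02617 × 0.5565 = 0.01456 mol
Let x = n(LiOH), y = n(NaOH).
Titrant: 1x + 1y = 0.01456;  mass: 23.95x + 40.00y = 0.4599
Solving, x = 7.641 × 10^-3 mol, y = 6.922 × 10^-3 mol
mass of LiOH = 7.641 × 10^-3 × 23.95 = 0.1830 g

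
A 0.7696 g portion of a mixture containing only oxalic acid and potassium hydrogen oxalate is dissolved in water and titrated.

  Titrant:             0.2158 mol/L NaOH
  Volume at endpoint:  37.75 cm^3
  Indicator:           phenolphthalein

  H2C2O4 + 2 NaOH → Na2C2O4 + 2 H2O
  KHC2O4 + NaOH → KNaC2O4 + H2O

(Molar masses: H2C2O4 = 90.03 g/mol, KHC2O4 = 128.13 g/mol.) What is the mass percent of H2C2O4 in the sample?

19.30 %

n(NaOH) = 0.03775 × 0.2158 = 8.146 × 10^-3 mol
Let x = n(H2C2O4), y = n(KHC2O4).
Titrant: 2x + 1y = 8.146 × 10^-3;  mass: 90.03x + 128.13y = 0.7696
Solving, x = 1.650 × 10^-3 mol, y = 4.847 × 10^-3 mol
mass of H2C2O4 = 1.650 × 10^-3 × 90.03 = 0.1485 g
% H2C2O4 = 0.1485 / 0.7696 × 100 = 19.30 %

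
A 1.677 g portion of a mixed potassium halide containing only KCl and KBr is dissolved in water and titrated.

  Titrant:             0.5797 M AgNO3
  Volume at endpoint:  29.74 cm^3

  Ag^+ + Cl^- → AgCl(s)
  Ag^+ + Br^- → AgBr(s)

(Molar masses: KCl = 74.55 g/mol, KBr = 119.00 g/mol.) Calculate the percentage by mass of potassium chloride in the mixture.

n(AgNO3) = 0.02974 × 0.5797 = 0.01724 mol
Let x = n(KCl), y = n(KBr).
Titrant: 1x + 1y = 0.01724;  mass: 74.55x + 119.00y = 1.677
Solving, x = 8.427 × 10^-3 mol, y = 8.813 × 10^-3 mol
mass of KCl = 8.427 × 10^-3 × 74.55 = 0.6283 g
% KCl = 0.6283 / 1.677 × 100 = 37.46 %

37.46 %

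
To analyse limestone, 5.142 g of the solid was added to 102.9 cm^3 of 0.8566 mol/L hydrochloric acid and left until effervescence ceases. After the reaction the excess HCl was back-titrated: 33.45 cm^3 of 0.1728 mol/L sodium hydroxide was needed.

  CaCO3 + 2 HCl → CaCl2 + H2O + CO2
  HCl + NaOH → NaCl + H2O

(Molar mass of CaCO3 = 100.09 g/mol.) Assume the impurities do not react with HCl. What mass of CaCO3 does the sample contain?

4.122 g

n(HCl) added = 0.1029 × 0.8566 = 0.08814 mol
n(NaOH) used in back-titration = 0.03345 × 0.1728 = 5.780 × 10^-3 mol
n(HCl) left over = 5.780 × 10^-3 mol (1:1 ratio)
n(HCl) consumed by analyte = 0.08814 − 5.780 × 10^-3 = 0.08236 mol
From the 1:2 ratio, n(CaCO3) = 1/2 × 0.08236 = 0.04118 mol
mass of CaCO3 = 0.04118 × 100.09 = 4.122 g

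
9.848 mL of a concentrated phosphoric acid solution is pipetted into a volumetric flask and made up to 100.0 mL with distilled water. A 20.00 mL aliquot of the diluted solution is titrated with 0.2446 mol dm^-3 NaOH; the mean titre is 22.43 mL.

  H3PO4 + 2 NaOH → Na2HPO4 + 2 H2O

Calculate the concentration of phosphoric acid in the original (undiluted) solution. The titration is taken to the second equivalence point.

1.393 mol/L

n(NaOH) = 0.02243 × 0.2446 = 5.486 × 10^-3 mol
From the 1:2 ratio, n(H3PO4) in the aliquot = 1/2 × 5.486 × 10^-3 = 2.743 × 10^-3 mol
[H3PO4]_dilute = 2.743 × 10^-3 / 0.02000 = 0.1372 mol/L
Dilution factor = 100.0 / 9.848 = 10.15
[H3PO4]_stock = 0.1372 × 10.15 = 1.393 mol/L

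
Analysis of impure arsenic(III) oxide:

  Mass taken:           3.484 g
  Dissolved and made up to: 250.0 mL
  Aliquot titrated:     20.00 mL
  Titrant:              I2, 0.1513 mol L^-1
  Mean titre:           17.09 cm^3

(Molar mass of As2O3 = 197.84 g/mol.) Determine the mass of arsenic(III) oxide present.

As2O3 + 2 I2 + 2 H2O → As2O5 + 4 HI
n(I2) per titration = 0.01709 × 0.1513 = 2.586 × 10^-3 mol
From the 1:2 ratio, n(As2O3) in each aliquot = 1/2 × 2.586 × 10^-3 = 1.293 × 10^-3 mol
n(As2O3) in the whole flask = 1.293 × 10^-3 × 250.0/20.00 = 0.01616 mol
mass of As2O3 = 0.01616 × 197.84 = 3.197 g

3.197 g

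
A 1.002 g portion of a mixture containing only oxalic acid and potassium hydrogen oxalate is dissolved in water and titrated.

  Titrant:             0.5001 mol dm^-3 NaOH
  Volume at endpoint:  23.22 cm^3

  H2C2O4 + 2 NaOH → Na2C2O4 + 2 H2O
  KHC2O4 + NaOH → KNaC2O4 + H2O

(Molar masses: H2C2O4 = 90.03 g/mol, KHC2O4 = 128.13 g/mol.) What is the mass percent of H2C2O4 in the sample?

26.26 %

n(NaOH) = 0.02322 × 0.5001 = 0.01161 mol
Let x = n(H2C2O4), y = n(KHC2O4).
Titrant: 2x + 1y = 0.01161;  mass: 90.03x + 128.13y = 1.002
Solving, x = 2.923 × 10^-3 mol, y = 5.766 × 10^-3 mol
mass of H2C2O4 = 2.923 × 10^-3 × 90.03 = 0.2632 g
% H2C2O4 = 0.2632 / 1.002 × 100 = 26.26 %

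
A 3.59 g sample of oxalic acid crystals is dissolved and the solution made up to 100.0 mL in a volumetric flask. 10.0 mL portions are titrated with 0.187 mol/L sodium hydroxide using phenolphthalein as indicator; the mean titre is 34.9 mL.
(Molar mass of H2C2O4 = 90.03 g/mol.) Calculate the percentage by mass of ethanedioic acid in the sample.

H2C2O4 + 2 NaOH → Na2C2O4 + 2 H2O
n(NaOH) per titration = 0.0349 × 0.187 = 6.53 × 10^-3 mol
From the 1:2 ratio, n(H2C2O4) in each aliquot = 1/2 × 6.53 × 10^-3 = 3.26 × 10^-3 mol
n(H2C2O4) in the whole flask = 3.26 × 10^-3 × 100.0/10.0 = 0.0326 mol
mass of H2C2O4 = 0.0326 × 90.03 = 2.94 g
% H2C2O4 = 2.94 / 3.59 × 100 = 81.8 %

81.8 %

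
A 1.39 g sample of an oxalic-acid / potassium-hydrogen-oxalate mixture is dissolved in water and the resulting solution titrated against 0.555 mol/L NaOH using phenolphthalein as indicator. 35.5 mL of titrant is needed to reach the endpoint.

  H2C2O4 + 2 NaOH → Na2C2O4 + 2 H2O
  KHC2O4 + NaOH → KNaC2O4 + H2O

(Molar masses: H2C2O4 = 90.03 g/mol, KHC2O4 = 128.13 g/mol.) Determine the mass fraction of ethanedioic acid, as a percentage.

44.2 %

n(NaOH) = 0.0355 × 0.555 = 0.0197 mol
Let x = n(H2C2O4), y = n(KHC2O4).
Titrant: 2x + 1y = 0.0197;  mass: 90.03x + 128.13y = 1.39
Solving, x = 6.82 × 10^-3 mol, y = 6.05 × 10^-3 mol
mass of H2C2O4 = 6.82 × 10^-3 × 90.03 = 0.614 g
% H2C2O4 = 0.614 / 1.39 × 100 = 44.2 %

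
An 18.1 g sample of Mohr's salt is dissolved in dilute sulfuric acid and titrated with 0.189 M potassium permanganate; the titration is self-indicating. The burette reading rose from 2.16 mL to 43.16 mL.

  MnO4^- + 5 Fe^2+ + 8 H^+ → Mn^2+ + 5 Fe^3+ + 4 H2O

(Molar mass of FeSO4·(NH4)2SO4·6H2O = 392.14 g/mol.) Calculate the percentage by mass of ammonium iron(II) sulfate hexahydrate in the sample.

n(KMnO4) = 0.0410 L × 0.189 mol/L = 7.75 × 10^-3 mol
From the 5:1 ratio, n(FeSO4·(NH4)2SO4·6H2O) = 5/1 × 7.75 × 10^-3 = 0.0387 mol
mass of FeSO4·(NH4)2SO4·6H2O = 0.0387 × 392.14 g/mol = 15.2 g
% FeSO4·(NH4)2SO4·6H2O = 15.2 / 18.1 × 100 = 83.9 %

83.9 %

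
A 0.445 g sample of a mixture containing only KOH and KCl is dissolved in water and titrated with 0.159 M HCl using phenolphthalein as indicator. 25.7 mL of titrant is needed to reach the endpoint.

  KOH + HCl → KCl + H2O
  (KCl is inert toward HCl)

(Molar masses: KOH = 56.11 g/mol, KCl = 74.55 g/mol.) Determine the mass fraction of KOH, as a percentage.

51.5 %

n(HCl) = 0.0257 × 0.159 = 4.09 × 10^-3 mol
Let x = n(KOH), y = n(KCl).
Titrant: 1x = 4.09 × 10^-3;  mass: 56.11x + 74.55y = 0.445
Solving, x = 4.09 × 10^-3 mol, y = 2.89 × 10^-3 mol
mass of KOH = 4.09 × 10^-3 × 56.11 = 0.229 g
% KOH = 0.229 / 0.445 × 100 = 51.5 %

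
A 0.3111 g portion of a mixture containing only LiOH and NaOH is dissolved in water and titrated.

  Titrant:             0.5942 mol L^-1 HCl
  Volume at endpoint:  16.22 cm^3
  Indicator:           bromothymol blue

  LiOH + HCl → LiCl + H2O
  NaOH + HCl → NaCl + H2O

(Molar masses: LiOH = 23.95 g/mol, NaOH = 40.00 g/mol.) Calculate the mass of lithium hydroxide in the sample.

0.1110 g

n(HCl) = 0.01622 × 0.5942 = 9.638 × 10^-3 mol
Let x = n(LiOH), y = n(NaOH).
Titrant: 1x + 1y = 9.638 × 10^-3;  mass: 23.95x + 40.00y = 0.3111
Solving, x = 4.637 × 10^-3 mol, y = 5.001 × 10^-3 mol
mass of LiOH = 4.637 × 10^-3 × 23.95 = 0.1110 g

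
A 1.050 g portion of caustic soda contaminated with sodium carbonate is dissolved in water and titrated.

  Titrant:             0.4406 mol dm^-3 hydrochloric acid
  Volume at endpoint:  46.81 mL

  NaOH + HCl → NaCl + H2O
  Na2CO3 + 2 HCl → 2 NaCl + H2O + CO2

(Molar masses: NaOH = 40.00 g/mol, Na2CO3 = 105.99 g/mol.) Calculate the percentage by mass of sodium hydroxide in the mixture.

n(HCl) = 0.04681 × 0.4406 = 0.02062 mol
Let x = n(NaOH), y = n(Na2CO3).
Titrant: 1x + 2y = 0.02062;  mass: 40.00x + 105.99y = 1.050
Solving, x = 3.309 × 10^-3 mol, y = 8.658 × 10^-3 mol
mass of NaOH = 3.309 × 10^-3 × 40.00 = 0.1323 g
% NaOH = 0.1323 / 1.050 × 100 = 12.60 %

12.60 %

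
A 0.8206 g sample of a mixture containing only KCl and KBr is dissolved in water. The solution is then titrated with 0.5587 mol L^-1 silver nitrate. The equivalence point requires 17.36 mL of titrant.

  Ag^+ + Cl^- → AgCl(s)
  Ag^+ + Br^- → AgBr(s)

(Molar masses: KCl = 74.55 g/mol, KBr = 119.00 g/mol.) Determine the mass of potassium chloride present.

n(AgNO3) = 0.01736 × 0.5587 = 9.699 × 10^-3 mol
Let x = n(KCl), y = n(KBr).
Titrant: 1x + 1y = 9.699 × 10^-3;  mass: 74.55x + 119.00y = 0.8206
Solving, x = 7.505 × 10^-3 mol, y = 2.194 × 10^-3 mol
mass of KCl = 7.505 × 10^-3 × 74.55 = 0.5595 g

0.5595 g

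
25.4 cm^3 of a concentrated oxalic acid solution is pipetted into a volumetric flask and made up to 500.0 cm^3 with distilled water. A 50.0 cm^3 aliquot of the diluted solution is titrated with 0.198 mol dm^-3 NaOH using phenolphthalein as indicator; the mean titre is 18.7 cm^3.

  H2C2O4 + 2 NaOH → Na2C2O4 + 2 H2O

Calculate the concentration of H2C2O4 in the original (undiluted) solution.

n(NaOH) = 0.0187 × 0.198 = 3.70 × 10^-3 mol
From the 1:2 ratio, n(H2C2O4) in the aliquot = 1/2 × 3.70 × 10^-3 = 1.85 × 10^-3 mol
[H2C2O4]_dilute = 1.85 × 10^-3 / 0.0500 = 0.0370 mol/L
Dilution factor = 500.0 / 25.4 = 19.69
[H2C2O4]_stock = 0.0370 × 19.69 = 0.729 mol/L

0.729 mol/L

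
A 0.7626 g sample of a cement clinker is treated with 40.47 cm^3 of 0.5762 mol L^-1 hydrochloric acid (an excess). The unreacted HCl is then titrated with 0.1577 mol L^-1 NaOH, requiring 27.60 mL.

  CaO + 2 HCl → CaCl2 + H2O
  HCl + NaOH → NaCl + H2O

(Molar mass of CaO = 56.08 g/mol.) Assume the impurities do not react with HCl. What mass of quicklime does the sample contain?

n(HCl) added = 0.04047 × 0.5762 = 0.02332 mol
n(NaOH) used in back-titration = 0.02760 × 0.1577 = 4.353 × 10^-3 mol
n(HCl) left over = 4.353 × 10^-3 mol (1:1 ratio)
n(HCl) consumed by analyte = 0.02332 − 4.353 × 10^-3 = 0.01897 mol
From the 1:2 ratio, n(CaO) = 1/2 × 0.01897 = 9.483 × 10^-3 mol
mass of CaO = 9.483 × 10^-3 × 56.08 = 0.5318 g

0.5318 g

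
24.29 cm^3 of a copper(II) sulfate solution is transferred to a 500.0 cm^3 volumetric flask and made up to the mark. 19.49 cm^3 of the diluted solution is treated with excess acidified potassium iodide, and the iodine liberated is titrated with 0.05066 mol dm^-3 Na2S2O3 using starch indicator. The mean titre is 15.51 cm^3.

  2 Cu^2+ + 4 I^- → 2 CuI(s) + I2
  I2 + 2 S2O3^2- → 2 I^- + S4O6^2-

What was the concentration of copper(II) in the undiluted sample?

n(S2O3^2-) = 0.01551 × 0.05066 = 7.857 × 10^-4 mol
n(I2) = n(S2O3^2-)/2 = 3.929 × 10^-4 mol
From the 2:1 ratio, n(Cu2+) in the aliquot = 2/1 × 3.929 × 10^-4 = 7.857 × 10^-4 mol
[Cu2+]_dilute = 7.857 × 10^-4 / 0.01949 = 0.04031 mol/L
[Cu2+]_original = 0.04031 × 500.0/24.29 = 0.8299 mol/L

0.8299 mol/L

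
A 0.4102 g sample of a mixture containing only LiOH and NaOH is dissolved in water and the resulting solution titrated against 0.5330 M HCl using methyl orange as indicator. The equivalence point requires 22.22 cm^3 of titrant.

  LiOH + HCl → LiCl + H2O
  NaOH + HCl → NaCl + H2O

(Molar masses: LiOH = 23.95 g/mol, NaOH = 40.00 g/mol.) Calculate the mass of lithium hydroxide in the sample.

n(HCl) = 0.02222 × 0.5330 = 0.01184 mol
Let x = n(LiOH), y = n(NaOH).
Titrant: 1x + 1y = 0.01184;  mass: 23.95x + 40.00y = 0.4102
Solving, x = 3.958 × 10^-3 mol, y = 7.885 × 10^-3 mol
mass of LiOH = 3.958 × 10^-3 × 23.95 = 0.09480 g

0.09480 g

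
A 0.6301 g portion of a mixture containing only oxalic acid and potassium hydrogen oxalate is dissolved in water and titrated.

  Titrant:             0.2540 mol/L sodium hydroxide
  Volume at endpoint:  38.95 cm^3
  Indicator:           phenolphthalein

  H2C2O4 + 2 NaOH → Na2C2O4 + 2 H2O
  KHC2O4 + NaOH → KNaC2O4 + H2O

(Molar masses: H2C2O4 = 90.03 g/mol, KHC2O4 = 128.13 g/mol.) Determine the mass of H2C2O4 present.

0.3453 g

n(NaOH) = 0.03895 × 0.2540 = 9.893 × 10^-3 mol
Let x = n(H2C2O4), y = n(KHC2O4).
Titrant: 2x + 1y = 9.893 × 10^-3;  mass: 90.03x + 128.13y = 0.6301
Solving, x = 3.835 × 10^-3 mol, y = 2.223 × 10^-3 mol
mass of H2C2O4 = 3.835 × 10^-3 × 90.03 = 0.3453 g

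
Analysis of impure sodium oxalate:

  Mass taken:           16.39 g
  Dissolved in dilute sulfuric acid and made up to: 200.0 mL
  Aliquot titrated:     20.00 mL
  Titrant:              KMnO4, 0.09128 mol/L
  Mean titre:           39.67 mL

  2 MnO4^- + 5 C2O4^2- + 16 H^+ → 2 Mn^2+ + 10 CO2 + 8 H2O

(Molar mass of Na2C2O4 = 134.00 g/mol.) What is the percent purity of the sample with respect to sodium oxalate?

74.01 %

n(KMnO4) per titration = 0.03967 × 0.09128 = 3.621 × 10^-3 mol
From the 5:2 ratio, n(Na2C2O4) in each aliquot = 5/2 × 3.621 × 10^-3 = 9.053 × 10^-3 mol
n(Na2C2O4) in the whole flask = 9.053 × 10^-3 × 200.0/20.00 = 0.09053 mol
mass of Na2C2O4 = 0.09053 × 134.00 = 12.13 g
% Na2C2O4 = 12.13 / 16.39 × 100 = 74.01 %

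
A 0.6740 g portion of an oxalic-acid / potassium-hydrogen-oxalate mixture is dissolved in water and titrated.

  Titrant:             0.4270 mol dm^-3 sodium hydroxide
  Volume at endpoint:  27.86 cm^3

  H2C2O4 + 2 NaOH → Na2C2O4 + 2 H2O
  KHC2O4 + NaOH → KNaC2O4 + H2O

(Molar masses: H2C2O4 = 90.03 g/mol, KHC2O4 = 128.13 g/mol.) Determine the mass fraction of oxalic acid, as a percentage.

n(NaOH) = 0.02786 × 0.4270 = 0.01190 mol
Let x = n(H2C2O4), y = n(KHC2O4).
Titrant: 2x + 1y = 0.01190;  mass: 90.03x + 128.13y = 0.6740
Solving, x = 5.115 × 10^-3 mol, y = 1.666 × 10^-3 mol
mass of H2C2O4 = 5.115 × 10^-3 × 90.03 = 0.4605 g
% H2C2O4 = 0.4605 / 0.6740 × 100 = 68.32 %

68.32 %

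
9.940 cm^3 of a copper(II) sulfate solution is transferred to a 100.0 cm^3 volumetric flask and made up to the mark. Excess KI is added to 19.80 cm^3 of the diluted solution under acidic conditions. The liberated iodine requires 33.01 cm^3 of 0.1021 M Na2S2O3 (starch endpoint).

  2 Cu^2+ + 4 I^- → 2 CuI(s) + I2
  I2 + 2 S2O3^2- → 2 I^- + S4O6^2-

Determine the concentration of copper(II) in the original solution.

1.712 M

n(S2O3^2-) = 0.03301 × 0.1021 = 3.370 × 10^-3 mol
n(I2) = n(S2O3^2-)/2 = 1.685 × 10^-3 mol
From the 2:1 ratio, n(Cu2+) in the aliquot = 2/1 × 1.685 × 10^-3 = 3.370 × 10^-3 mol
[Cu2+]_dilute = 3.370 × 10^-3 / 0.01980 = 0.1702 mol/L
[Cu2+]_original = 0.1702 × 100.0/9.940 = 1.712 mol/L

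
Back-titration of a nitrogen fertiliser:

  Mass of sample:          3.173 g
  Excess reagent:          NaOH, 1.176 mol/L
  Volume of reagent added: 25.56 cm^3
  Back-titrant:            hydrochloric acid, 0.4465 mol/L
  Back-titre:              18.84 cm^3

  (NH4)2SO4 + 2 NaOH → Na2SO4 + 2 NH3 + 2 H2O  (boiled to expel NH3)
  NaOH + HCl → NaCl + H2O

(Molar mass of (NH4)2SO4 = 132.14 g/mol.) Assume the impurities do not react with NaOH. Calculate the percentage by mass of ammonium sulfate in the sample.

45.07 %

n(NaOH) added = 0.02556 × 1.176 = 0.03006 mol
n(HCl) used in back-titration = 0.01884 × 0.4465 = 8.412 × 10^-3 mol
n(NaOH) left over = 8.412 × 10^-3 mol (1:1 ratio)
n(NaOH) consumed by analyte = 0.03006 − 8.412 × 10^-3 = 0.02165 mol
From the 1:2 ratio, n((NH4)2SO4) = 1/2 × 0.02165 = 0.01082 mol
mass of (NH4)2SO4 = 0.01082 × 132.14 = 1.430 g
% (NH4)2SO4 = 1.430 / 3.173 × 100 = 45.07 %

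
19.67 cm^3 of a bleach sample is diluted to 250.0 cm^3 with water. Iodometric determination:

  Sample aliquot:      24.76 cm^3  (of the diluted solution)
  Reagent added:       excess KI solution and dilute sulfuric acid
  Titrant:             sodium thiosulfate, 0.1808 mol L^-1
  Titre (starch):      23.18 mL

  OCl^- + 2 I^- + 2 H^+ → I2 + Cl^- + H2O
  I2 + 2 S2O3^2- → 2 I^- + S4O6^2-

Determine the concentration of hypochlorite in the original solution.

n(S2O3^2-) = 0.02318 × 0.1808 = 4.191 × 10^-3 mol
n(I2) = n(S2O3^2-)/2 = 2.095 × 10^-3 mol
n(OCl^-) in the aliquot = 2.095 × 10^-3 mol (1:1 ratio)
[OCl^-]_dilute = 2.095 × 10^-3 / 0.02476 = 0.08463 mol/L
[OCl^-]_original = 0.08463 × 250.0/19.67 = 1.076 mol/L

1.076 mol/L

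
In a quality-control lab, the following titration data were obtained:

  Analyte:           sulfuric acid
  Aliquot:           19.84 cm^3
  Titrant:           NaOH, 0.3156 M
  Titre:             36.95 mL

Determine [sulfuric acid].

0.2939 M

H2SO4 + 2 NaOH → Na2SO4 + 2 H2O
n(NaOH) = 0.03695 L × 0.3156 mol/L = 0.01166 mol
From the 1:2 mole ratio, n(H2SO4) = 1/2 × 0.01166 = 5.831 × 10^-3 mol
[H2SO4] = 5.831 × 10^-3 mol / 0.01984 L = 0.2939 mol/L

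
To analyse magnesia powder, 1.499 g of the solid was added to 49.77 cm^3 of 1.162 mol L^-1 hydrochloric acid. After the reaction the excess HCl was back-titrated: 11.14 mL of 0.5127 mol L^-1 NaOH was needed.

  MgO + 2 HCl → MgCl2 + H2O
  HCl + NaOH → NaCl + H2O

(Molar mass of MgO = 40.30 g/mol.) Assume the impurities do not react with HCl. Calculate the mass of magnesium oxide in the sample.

n(HCl) added = 0.04977 × 1.162 = 0.05783 mol
n(NaOH) used in back-titration = 0.01114 × 0.5127 = 5.711 × 10^-3 mol
n(HCl) left over = 5.711 × 10^-3 mol (1:1 ratio)
n(HCl) consumed by analyte = 0.05783 − 5.711 × 10^-3 = 0.05212 mol
From the 1:2 ratio, n(MgO) = 1/2 × 0.05212 = 0.02606 mol
mass of MgO = 0.02606 × 40.30 = 1.050 g

1.050 g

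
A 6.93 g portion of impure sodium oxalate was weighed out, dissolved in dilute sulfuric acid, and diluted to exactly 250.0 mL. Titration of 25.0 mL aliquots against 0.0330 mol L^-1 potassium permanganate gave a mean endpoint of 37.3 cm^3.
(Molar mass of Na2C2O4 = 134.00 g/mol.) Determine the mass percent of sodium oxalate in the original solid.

59.5 %

2 MnO4^- + 5 C2O4^2- + 16 H^+ → 2 Mn^2+ + 10 CO2 + 8 H2O
n(KMnO4) per titration = 0.0373 × 0.0330 = 1.23 × 10^-3 mol
From the 5:2 ratio, n(Na2C2O4) in each aliquot = 5/2 × 1.23 × 10^-3 = 3.08 × 10^-3 mol
n(Na2C2O4) in the whole flask = 3.08 × 10^-3 × 250.0/25.0 = 0.0308 mol
mass of Na2C2O4 = 0.0308 × 134.00 = 4.12 g
% Na2C2O4 = 4.12 / 6.93 × 100 = 59.5 %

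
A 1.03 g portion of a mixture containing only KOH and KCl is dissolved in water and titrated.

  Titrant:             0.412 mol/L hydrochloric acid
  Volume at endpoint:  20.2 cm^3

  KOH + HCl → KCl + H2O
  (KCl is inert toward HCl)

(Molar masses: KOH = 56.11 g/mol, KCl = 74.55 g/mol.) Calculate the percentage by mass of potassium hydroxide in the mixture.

n(HCl) = 0.0202 × 0.412 = 8.32 × 10^-3 mol
Let x = n(KOH), y = n(KCl).
Titrant: 1x = 8.32 × 10^-3;  mass: 56.11x + 74.55y = 1.03
Solving, x = 8.32 × 10^-3 mol, y = 7.55 × 10^-3 mol
mass of KOH = 8.32 × 10^-3 × 56.11 = 0.467 g
% KOH = 0.467 / 1.03 × 100 = 45.3 %

45.3 %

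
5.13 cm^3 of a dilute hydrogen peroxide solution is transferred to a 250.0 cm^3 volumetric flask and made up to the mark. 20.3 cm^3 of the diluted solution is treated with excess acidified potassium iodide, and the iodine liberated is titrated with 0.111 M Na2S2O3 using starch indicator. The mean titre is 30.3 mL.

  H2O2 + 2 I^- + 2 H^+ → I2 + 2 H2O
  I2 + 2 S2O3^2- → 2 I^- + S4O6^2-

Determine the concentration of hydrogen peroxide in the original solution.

4.04 M

n(S2O3^2-) = 0.0303 × 0.111 = 3.36 × 10^-3 mol
n(I2) = n(S2O3^2-)/2 = 1.68 × 10^-3 mol
n(H2O2) in the aliquot = 1.68 × 10^-3 mol (1:1 ratio)
[H2O2]_dilute = 1.68 × 10^-3 / 0.0203 = 0.0828 mol/L
[H2O2]_original = 0.0828 × 250.0/5.13 = 4.04 mol/L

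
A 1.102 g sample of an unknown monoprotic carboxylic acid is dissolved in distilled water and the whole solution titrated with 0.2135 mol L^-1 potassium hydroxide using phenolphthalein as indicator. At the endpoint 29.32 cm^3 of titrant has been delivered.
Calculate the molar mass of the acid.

n(KOH) = 0.02932 L × 0.2135 mol/L = 6.260 × 10^-3 mol
n(HA) = 6.260 × 10^-3 mol (1:1 ratio)
M = m / n = 1.102 g / 6.260 × 10^-3 mol = 176.0 g/mol

176.0 g/mol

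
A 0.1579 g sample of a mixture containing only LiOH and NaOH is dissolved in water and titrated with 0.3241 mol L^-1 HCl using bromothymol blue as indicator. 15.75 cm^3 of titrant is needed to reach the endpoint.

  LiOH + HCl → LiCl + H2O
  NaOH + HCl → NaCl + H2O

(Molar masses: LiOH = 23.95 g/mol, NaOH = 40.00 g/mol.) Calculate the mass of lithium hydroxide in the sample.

n(HCl) = 0.01575 × 0.3241 = 5.105 × 10^-3 mol
Let x = n(LiOH), y = n(NaOH).
Titrant: 1x + 1y = 5.105 × 10^-3;  mass: 23.95x + 40.00y = 0.1579
Solving, x = 2.884 × 10^-3 mol, y = 2.221 × 10^-3 mol
mass of LiOH = 2.884 × 10^-3 × 23.95 = 0.06906 g

0.06906 g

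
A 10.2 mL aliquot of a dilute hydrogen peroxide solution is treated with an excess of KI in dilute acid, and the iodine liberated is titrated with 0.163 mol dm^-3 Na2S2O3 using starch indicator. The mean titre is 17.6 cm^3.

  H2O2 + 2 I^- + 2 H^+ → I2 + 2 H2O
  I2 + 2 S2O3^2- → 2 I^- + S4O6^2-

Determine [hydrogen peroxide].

0.141 mol/L

n(S2O3^2-) = 0.0176 × 0.163 = 2.87 × 10^-3 mol
n(I2) = n(S2O3^2-)/2 = 1.43 × 10^-3 mol
n(H2O2) in the aliquot = 1.43 × 10^-3 mol (1:1 ratio)
[H2O2] = 1.43 × 10^-3 / 0.0102 = 0.141 mol/L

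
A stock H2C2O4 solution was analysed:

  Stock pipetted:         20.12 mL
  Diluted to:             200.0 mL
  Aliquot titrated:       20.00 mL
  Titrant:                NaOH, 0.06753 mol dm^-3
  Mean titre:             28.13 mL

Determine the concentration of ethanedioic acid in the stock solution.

H2C2O4 + 2 NaOH → Na2C2O4 + 2 H2O
n(NaOH) = 0.02813 × 0.06753 = 1.900 × 10^-3 mol
From the 1:2 ratio, n(H2C2O4) in the aliquot = 1/2 × 1.900 × 10^-3 = 9.498 × 10^-4 mol
[H2C2O4]_dilute = 9.498 × 10^-4 / 0.02000 = 0.04749 mol/L
Dilution factor = 200.0 / 20.12 = 9.940
[H2C2O4]_stock = 0.04749 × 9.940 = 0.4721 mol/L

0.4721 mol/L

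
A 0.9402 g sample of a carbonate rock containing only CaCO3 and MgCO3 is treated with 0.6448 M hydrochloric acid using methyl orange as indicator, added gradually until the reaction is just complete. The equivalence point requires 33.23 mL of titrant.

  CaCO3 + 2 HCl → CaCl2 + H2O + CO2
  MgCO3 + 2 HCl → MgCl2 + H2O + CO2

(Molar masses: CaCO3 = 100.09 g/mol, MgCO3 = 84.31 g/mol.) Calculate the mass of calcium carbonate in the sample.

0.2344 g

n(HCl) = 0.03323 × 0.6448 = 0.02143 mol
Let x = n(CaCO3), y = n(MgCO3).
Titrant: 2x + 2y = 0.02143;  mass: 100.09x + 84.31y = 0.9402
Solving, x = 2.342 × 10^-3 mol, y = 8.371 × 10^-3 mol
mass of CaCO3 = 2.342 × 10^-3 × 100.09 = 0.2344 g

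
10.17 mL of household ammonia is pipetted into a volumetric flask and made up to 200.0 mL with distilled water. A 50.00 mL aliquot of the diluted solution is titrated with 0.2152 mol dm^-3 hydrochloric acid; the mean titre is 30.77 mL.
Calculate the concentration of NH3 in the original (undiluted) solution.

2.604 mol/L

NH3 + HCl → NH4Cl
n(HCl) = 0.03077 × 0.2152 = 6.622 × 10^-3 mol
n(NH3) in the aliquot = 6.622 × 10^-3 mol (1:1 ratio)
[NH3]_dilute = 6.622 × 10^-3 / 0.05000 = 0.1324 mol/L
Dilution factor = 200.0 / 10.17 = 19.67
[NH3]_stock = 0.1324 × 19.67 = 2.604 mol/L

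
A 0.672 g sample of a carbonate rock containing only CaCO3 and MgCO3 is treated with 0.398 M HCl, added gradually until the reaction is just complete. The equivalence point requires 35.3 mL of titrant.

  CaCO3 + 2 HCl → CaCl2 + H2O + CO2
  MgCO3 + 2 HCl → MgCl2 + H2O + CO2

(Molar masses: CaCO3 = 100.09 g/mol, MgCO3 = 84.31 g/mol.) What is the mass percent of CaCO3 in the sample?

75.3 %

n(HCl) = 0.0353 × 0.398 = 0.0140 mol
Let x = n(CaCO3), y = n(MgCO3).
Titrant: 2x + 2y = 0.0140;  mass: 100.09x + 84.31y = 0.672
Solving, x = 5.05 × 10^-3 mol, y = 1.97 × 10^-3 mol
mass of CaCO3 = 5.05 × 10^-3 × 100.09 = 0.506 g
% CaCO3 = 0.506 / 0.672 × 100 = 75.3 %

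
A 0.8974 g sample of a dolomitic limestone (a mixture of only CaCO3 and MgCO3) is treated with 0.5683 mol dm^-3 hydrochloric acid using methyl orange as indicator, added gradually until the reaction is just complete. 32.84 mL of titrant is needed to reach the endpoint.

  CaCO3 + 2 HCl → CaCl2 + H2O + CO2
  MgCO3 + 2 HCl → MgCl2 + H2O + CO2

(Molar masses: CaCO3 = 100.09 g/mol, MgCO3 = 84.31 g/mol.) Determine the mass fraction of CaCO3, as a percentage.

n(HCl) = 0.03284 × 0.5683 = 0.01866 mol
Let x = n(CaCO3), y = n(MgCO3).
Titrant: 2x + 2y = 0.01866;  mass: 100.09x + 84.31y = 0.8974
Solving, x = 7.013 × 10^-3 mol, y = 2.319 × 10^-3 mol
mass of CaCO3 = 7.013 × 10^-3 × 100.09 = 0.7019 g
% CaCO3 = 0.7019 / 0.8974 × 100 = 78.22 %

78.22 %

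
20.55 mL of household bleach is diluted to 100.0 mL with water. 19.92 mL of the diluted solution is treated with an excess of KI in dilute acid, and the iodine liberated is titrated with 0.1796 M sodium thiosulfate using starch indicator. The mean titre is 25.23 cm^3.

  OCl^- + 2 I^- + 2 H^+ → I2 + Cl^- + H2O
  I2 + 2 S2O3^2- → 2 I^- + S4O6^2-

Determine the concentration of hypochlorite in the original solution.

n(S2O3^2-) = 0.02523 × 0.1796 = 4.531 × 10^-3 mol
n(I2) = n(S2O3^2-)/2 = 2.266 × 10^-3 mol
n(OCl^-) in the aliquot = 2.266 × 10^-3 mol (1:1 ratio)
[OCl^-]_dilute = 2.266 × 10^-3 / 0.01992 = 0.1137 mol/L
[OCl^-]_original = 0.1137 × 100.0/20.55 = 0.5535 mol/L

0.5535 M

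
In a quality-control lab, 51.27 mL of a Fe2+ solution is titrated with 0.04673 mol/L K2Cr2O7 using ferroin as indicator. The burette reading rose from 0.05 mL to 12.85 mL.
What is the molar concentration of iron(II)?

0.07000 mol/L

Cr2O7^2- + 6 Fe^2+ + 14 H^+ → 2 Cr^3+ + 6 Fe^3+ + 7 H2O
n(K2Cr2O7) = 0.01280 L × 0.04673 mol/L = 5.981 × 10^-4 mol
From the 6:1 mole ratio, n(Fe2+) = 6/1 × 5.981 × 10^-4 = 3.589 × 10^-3 mol
[Fe2+] = 3.589 × 10^-3 mol / 0.05127 L = 0.07000 mol/L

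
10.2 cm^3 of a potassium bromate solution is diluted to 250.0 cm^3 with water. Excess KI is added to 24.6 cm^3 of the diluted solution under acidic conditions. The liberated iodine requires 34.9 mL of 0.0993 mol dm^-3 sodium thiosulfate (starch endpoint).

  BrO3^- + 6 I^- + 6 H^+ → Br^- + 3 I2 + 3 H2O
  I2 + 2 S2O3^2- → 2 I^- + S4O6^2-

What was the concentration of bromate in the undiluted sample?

n(S2O3^2-) = 0.0349 × 0.0993 = 3.47 × 10^-3 mol
n(I2) = n(S2O3^2-)/2 = 1.73 × 10^-3 mol
From the 1:3 ratio, n(BrO3^-) in the aliquot = 1/3 × 1.73 × 10^-3 = 5.78 × 10^-4 mol
[BrO3^-]_dilute = 5.78 × 10^-4 / 0.0246 = 0.0235 mol/L
[BrO3^-]_original = 0.0235 × 250.0/10.2 = 0.575 mol/L

0.575 mol/L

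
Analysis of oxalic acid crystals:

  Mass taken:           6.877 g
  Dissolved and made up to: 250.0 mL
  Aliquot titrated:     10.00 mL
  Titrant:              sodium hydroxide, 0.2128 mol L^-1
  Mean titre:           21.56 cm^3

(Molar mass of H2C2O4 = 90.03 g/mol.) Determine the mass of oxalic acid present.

5.163 g

H2C2O4 + 2 NaOH → Na2C2O4 + 2 H2O
n(NaOH) per titration = 0.02156 × 0.2128 = 4.588 × 10^-3 mol
From the 1:2 ratio, n(H2C2O4) in each aliquot = 1/2 × 4.588 × 10^-3 = 2.294 × 10^-3 mol
n(H2C2O4) in the whole flask = 2.294 × 10^-3 × 250.0/10.00 = 0.05735 mol
mass of H2C2O4 = 0.05735 × 90.03 = 5.163 g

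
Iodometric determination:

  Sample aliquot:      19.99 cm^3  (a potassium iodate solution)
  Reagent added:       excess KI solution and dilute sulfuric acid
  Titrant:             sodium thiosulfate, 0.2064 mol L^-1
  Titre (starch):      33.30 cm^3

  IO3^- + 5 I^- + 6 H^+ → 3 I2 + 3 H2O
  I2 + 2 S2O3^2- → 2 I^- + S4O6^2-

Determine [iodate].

n(S2O3^2-) = 0.03330 × 0.2064 = 6.873 × 10^-3 mol
n(I2) = n(S2O3^2-)/2 = 3.437 × 10^-3 mol
From the 1:3 ratio, n(IO3^-) in the aliquot = 1/3 × 3.437 × 10^-3 = 1.146 × 10^-3 mol
[IO3^-] = 1.146 × 10^-3 / 0.01999 = 0.05730 mol/L

0.05730 mol/L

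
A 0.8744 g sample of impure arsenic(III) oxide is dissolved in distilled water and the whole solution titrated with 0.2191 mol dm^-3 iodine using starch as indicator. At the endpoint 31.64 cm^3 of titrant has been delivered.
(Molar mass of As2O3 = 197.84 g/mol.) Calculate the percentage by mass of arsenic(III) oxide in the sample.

78.42 %

As2O3 + 2 I2 + 2 H2O → As2O5 + 4 HI
n(I2) = 0.03164 L × 0.2191 mol/L = 6.932 × 10^-3 mol
From the 1:2 ratio, n(As2O3) = 1/2 × 6.932 × 10^-3 = 3.466 × 10^-3 mol
mass of As2O3 = 3.466 × 10^-3 × 197.84 g/mol = 0.6857 g
% As2O3 = 0.6857 / 0.8744 × 100 = 78.42 %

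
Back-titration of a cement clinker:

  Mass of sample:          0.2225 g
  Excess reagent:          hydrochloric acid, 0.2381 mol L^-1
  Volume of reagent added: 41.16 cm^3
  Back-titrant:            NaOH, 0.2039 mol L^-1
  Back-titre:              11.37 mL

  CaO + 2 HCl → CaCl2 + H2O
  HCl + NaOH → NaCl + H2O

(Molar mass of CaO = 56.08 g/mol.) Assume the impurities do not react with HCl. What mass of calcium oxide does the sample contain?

n(HCl) added = 0.04116 × 0.2381 = 9.800 × 10^-3 mol
n(NaOH) used in back-titration = 0.01137 × 0.2039 = 2.318 × 10^-3 mol
n(HCl) left over = 2.318 × 10^-3 mol (1:1 ratio)
n(HCl) consumed by analyte = 9.800 × 10^-3 − 2.318 × 10^-3 = 7.482 × 10^-3 mol
From the 1:2 ratio, n(CaO) = 1/2 × 7.482 × 10^-3 = 3.741 × 10^-3 mol
mass of CaO = 3.741 × 10^-3 × 56.08 = 0.2098 g

0.2098 g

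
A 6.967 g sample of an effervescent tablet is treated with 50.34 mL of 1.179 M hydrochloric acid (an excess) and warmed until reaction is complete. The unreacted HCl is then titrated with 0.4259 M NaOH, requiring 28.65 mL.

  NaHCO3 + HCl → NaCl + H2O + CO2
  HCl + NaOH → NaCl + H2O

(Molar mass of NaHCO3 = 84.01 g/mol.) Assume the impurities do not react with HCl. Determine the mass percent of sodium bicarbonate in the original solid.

n(HCl) added = 0.05034 × 1.179 = 0.05935 mol
n(NaOH) used in back-titration = 0.02865 × 0.4259 = 0.01220 mol
n(HCl) left over = 0.01220 mol (1:1 ratio)
n(HCl) consumed by analyte = 0.05935 − 0.01220 = 0.04715 mol
n(NaHCO3) = 0.04715 mol (1:1 ratio)
mass of NaHCO3 = 0.04715 × 84.01 = 3.961 g
% NaHCO3 = 3.961 / 6.967 × 100 = 56.85 %

56.85 %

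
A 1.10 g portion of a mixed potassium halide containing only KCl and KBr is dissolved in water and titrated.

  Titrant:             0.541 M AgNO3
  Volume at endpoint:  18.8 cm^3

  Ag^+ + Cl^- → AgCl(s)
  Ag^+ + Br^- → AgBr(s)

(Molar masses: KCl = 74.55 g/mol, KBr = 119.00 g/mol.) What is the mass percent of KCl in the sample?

16.8 %

n(AgNO3) = 0.0188 × 0.541 = 0.0102 mol
Let x = n(KCl), y = n(KBr).
Titrant: 1x + 1y = 0.0102;  mass: 74.55x + 119.00y = 1.10
Solving, x = 2.48 × 10^-3 mol, y = 7.69 × 10^-3 mol
mass of KCl = 2.48 × 10^-3 × 74.55 = 0.185 g
% KCl = 0.185 / 1.10 × 100 = 16.8 %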